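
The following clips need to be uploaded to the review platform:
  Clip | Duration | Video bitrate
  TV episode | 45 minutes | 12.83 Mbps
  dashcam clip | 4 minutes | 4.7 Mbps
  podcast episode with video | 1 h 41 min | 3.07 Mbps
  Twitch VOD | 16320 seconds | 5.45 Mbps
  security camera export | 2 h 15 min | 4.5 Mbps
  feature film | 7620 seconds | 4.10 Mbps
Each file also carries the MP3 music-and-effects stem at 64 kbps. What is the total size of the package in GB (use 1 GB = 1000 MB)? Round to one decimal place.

26.7 GB

Audio: 64 kbps = 0.064 Mbps.
TV episode: 12.894 Mbps × 2700 s = 34813.8 Mb
dashcam clip: 4.764 Mbps × 240 s = 1143.4 Mb
podcast episode with video: 3.134 Mbps × 6060 s = 18992.0 Mb
Twitch VOD: 5.514 Mbps × 16320 s = 89988.5 Mb
security camera export: 4.564 Mbps × 8100 s = 36968.4 Mb
feature film: 4.164 Mbps × 7620 s = 31729.7 Mb
Total: 213635.8 Mb = 26704.5 MB.
= 26.70 GB.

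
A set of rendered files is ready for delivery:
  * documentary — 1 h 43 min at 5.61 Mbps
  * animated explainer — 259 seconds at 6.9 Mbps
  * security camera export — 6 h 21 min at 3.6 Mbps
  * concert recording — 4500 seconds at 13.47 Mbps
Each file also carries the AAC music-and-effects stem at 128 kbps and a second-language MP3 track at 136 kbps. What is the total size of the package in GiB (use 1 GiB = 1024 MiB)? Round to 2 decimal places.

Audio total: 128 + 136 = 264 kbps = 0.264 Mbps.
documentary: 5.874 Mbps × 6180 s = 36301.3 Mb
animated explainer: 7.164 Mbps × 259 s = 1855.5 Mb
security camera export: 3.864 Mbps × 22860 s = 88331.0 Mb
concert recording: 13.734 Mbps × 4500 s = 61803.0 Mb
Total: 188290.8 Mb = 23536.4 MB.
= 21.92 GiB.

21.92 GiB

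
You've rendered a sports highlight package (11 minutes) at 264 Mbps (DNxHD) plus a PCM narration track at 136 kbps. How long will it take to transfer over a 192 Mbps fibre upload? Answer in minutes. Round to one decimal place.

15.1 minutes

11 min = 660 s
Audio: 136 kbps = 0.136 Mbps.
Total bitrate: 264.136 Mbps.
File: 264.136 Mbps × 660 s = 174329.8 Mb.
At 192 Mbps: 174329.8 / 192 = 908.0 s ≈ 15.1 minutes.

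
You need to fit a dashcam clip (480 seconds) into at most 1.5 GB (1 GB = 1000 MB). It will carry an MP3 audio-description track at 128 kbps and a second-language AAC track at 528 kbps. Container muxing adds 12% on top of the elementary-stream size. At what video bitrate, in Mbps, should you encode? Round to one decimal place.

21.7 Mbps

Budget: 1.5 GB = 12000.0 Mb.
Stream payload after overhead: 12000.0 / 1.12 = 10714.3 Mb.
Total bitrate budget: 10714.3 Mb / 480 s = 22.321 Mbps.
Audio total: 128 + 528 = 656 kbps = 0.656 Mbps.
Video: 22.321 − 0.656 = 21.665 Mbps.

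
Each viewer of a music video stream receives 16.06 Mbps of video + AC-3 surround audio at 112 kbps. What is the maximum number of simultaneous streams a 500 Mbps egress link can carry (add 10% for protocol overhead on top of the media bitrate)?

28

Audio: 112 kbps = 0.112 Mbps.
Per-viewer media rate: 16.172 Mbps.
On the wire with 10% overhead: 17.789 Mbps.
500 Mbps = 500.0 Mbps; 500.0 / 17.789 = 28.11 → 28 viewers.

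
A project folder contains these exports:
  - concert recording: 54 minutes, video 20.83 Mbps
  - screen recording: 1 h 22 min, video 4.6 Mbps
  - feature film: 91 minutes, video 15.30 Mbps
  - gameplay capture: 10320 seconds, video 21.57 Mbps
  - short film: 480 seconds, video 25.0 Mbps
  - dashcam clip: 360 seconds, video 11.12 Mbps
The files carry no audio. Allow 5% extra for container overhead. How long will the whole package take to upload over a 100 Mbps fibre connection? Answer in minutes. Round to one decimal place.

concert recording: 20.830 Mbps × 3240 s × 1.05 = 70863.7 Mb
screen recording: 4.600 Mbps × 4920 s × 1.05 = 23763.6 Mb
feature film: 15.300 Mbps × 5460 s × 1.05 = 87714.9 Mb
gameplay capture: 21.570 Mbps × 10320 s × 1.05 = 233732.5 Mb
short film: 25.000 Mbps × 480 s × 1.05 = 12600.0 Mb
dashcam clip: 11.120 Mbps × 360 s × 1.05 = 4203.4 Mb
Total: 432878.0 Mb = 54109.8 MB.
At 100 Mbps: 432878.0 / 100 = 4329 s ≈ 72.1 minutes.

72.1 minutes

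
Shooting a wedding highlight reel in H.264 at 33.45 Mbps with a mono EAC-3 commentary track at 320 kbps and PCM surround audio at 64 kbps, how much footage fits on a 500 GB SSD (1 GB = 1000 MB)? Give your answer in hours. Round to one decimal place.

32.8 hours

Audio total: 320 + 64 = 384 kbps = 0.384 Mbps.
Total bitrate: 33.45 + 0.384 = 33.834 Mbps.
Capacity: 500 GB = 4,000,000 Mb.
Recording time: 4,000,000 / 33.834 = 118,224 s ≈ 32.8 hours.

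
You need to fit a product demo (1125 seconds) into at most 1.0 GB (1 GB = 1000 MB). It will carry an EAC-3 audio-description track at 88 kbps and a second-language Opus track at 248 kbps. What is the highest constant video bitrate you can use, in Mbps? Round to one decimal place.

6.8 Mbps

Budget: 1.0 GB = 8000.0 Mb.
Total bitrate budget: 8000.0 Mb / 1125 s = 7.111 Mbps.
Audio total: 88 + 248 = 336 kbps = 0.336 Mbps.
Video: 7.111 − 0.336 = 6.775 Mbps.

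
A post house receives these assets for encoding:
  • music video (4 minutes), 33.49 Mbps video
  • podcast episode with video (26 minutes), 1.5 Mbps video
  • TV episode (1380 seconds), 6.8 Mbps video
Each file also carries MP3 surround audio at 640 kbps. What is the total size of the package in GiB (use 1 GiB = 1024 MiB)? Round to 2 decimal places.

2.54 GiB

Audio: 640 kbps = 0.640 Mbps.
music video: 34.130 Mbps × 240 s = 8191.2 Mb
podcast episode with video: 2.140 Mbps × 1560 s = 3338.4 Mb
TV episode: 7.440 Mbps × 1380 s = 10267.2 Mb
Total: 21796.8 Mb = 2724.6 MB.
= 2.537 GiB.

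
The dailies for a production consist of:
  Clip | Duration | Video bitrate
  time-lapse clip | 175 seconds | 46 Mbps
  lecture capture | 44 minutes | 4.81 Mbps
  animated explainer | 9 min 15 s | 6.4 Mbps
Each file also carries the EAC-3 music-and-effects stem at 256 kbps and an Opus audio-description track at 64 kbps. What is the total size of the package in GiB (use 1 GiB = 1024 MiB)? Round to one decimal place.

Audio total: 256 + 64 = 320 kbps = 0.320 Mbps.
time-lapse clip: 46.320 Mbps × 175 s = 8106.0 Mb
lecture capture: 5.130 Mbps × 2640 s = 13543.2 Mb
animated explainer: 6.720 Mbps × 555 s = 3729.6 Mb
Total: 25378.8 Mb = 3172.3 MB.
= 2.954 GiB.

3.0 GiB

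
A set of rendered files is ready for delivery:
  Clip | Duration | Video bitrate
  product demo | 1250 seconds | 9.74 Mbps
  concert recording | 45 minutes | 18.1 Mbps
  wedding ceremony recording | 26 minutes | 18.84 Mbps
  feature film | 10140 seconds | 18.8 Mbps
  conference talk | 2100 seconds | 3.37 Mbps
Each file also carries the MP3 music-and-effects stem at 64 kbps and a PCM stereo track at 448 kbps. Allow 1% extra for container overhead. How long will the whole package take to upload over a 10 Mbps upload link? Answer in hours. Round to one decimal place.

Audio total: 64 + 448 = 512 kbps = 0.512 Mbps.
product demo: 10.252 Mbps × 1250 s × 1.01 = 12943.1 Mb
concert recording: 18.612 Mbps × 2700 s × 1.01 = 50754.9 Mb
wedding ceremony recording: 19.352 Mbps × 1560 s × 1.01 = 30491.0 Mb
feature film: 19.312 Mbps × 10140 s × 1.01 = 197781.9 Mb
conference talk: 3.882 Mbps × 2100 s × 1.01 = 8233.7 Mb
Total: 300204.7 Mb = 37525.6 MB.
At 10 Mbps: 300204.7 / 10 = 30020 s ≈ 8.34 hours.

8.3 hours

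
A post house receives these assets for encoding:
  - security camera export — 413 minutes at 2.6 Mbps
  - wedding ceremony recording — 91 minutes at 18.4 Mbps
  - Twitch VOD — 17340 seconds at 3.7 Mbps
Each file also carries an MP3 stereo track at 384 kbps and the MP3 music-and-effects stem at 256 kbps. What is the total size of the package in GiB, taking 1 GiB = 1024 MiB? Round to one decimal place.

30.2 GiB

Audio total: 384 + 256 = 640 kbps = 0.640 Mbps.
security camera export: 3.240 Mbps × 24780 s = 80287.2 Mb
wedding ceremony recording: 19.040 Mbps × 5460 s = 103958.4 Mb
Twitch VOD: 4.340 Mbps × 17340 s = 75255.6 Mb
Total: 259501.2 Mb = 32437.7 MB.
= 30.21 GiB.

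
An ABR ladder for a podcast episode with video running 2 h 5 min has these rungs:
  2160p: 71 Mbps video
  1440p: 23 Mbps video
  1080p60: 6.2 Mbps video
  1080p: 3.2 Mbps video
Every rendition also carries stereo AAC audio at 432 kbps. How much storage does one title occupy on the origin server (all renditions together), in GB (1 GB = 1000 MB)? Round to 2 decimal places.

2 h 5 min = 125 min = 7500 s
Audio: 432 kbps = 0.432 Mbps.
Sum of rendition bitrates: (71+0.432) + (23+0.432) + (6.2+0.432) + (3.2+0.432) = 105.128 Mbps.
× 7500 s = 788,460 Mb = 98,558 MB = 98.56 GB.

98.56 GB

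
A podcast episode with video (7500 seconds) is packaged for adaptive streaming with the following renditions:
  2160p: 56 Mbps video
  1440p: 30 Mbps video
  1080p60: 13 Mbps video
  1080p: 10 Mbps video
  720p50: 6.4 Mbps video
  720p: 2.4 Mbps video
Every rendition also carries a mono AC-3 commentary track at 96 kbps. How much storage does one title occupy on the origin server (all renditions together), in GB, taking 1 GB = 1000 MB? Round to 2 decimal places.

110.98 GB

Audio: 96 kbps = 0.096 Mbps.
Sum of rendition bitrates: (56+0.096) + (30+0.096) + (13+0.096) + (10+0.096) + (6.4+0.096) + (2.4+0.096) = 118.376 Mbps.
× 7500 s = 887,820 Mb = 110,978 MB = 111.0 GB.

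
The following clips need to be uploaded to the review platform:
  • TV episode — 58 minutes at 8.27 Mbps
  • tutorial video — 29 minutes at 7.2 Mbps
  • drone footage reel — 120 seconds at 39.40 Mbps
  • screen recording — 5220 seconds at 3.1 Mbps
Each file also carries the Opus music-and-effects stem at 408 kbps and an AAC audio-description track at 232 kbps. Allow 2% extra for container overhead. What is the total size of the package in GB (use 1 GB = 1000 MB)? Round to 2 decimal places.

8.79 GB

Audio total: 408 + 232 = 640 kbps = 0.640 Mbps.
TV episode: 8.910 Mbps × 3480 s × 1.02 = 31626.9 Mb
tutorial video: 7.840 Mbps × 1740 s × 1.02 = 13914.4 Mb
drone footage reel: 40.040 Mbps × 120 s × 1.02 = 4900.9 Mb
screen recording: 3.740 Mbps × 5220 s × 1.02 = 19913.3 Mb
Total: 70355.5 Mb = 8794.4 MB.
= 8.794 GB.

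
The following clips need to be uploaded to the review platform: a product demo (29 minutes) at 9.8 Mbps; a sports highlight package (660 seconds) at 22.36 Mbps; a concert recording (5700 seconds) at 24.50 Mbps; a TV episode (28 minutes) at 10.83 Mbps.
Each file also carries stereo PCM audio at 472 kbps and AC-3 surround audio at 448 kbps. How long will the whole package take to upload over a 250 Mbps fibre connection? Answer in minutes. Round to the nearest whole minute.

13 minutes

Audio total: 472 + 448 = 920 kbps = 0.920 Mbps.
product demo: 10.720 Mbps × 1740 s = 18652.8 Mb
sports highlight package: 23.280 Mbps × 660 s = 15364.8 Mb
concert recording: 25.420 Mbps × 5700 s = 144894.0 Mb
TV episode: 11.750 Mbps × 1680 s = 19740.0 Mb
Total: 198651.6 Mb = 24831.5 MB.
At 250 Mbps: 198651.6 / 250 = 795 s ≈ 13.2 minutes.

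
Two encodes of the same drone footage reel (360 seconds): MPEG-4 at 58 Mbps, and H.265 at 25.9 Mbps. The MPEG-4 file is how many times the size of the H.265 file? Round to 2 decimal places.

MPEG-4: 58.000 Mbps × 360 s = 20880.0 Mb = 2.610 GB.
H.265: 25.900 Mbps × 360 s = 9324.0 Mb = 1.165 GB.
Ratio: 2.610 / 1.165 = 2.239.

2.24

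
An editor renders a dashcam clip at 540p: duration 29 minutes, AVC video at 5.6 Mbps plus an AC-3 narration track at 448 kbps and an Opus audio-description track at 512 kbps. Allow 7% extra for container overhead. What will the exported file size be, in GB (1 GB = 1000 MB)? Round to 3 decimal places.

1.527 GB

29 min = 1740 s
Audio total: 448 + 512 = 960 kbps = 0.960 Mbps.
Total bitrate: 5.6 + 0.960 = 6.560 Mbps.
Stream data: 6.560 Mbps × 1740 s = 11414.4 Mb.
With 7% container overhead: ×1.07.
12,213 Mb ÷ 8 = 1,527 MB → 1.527 GB.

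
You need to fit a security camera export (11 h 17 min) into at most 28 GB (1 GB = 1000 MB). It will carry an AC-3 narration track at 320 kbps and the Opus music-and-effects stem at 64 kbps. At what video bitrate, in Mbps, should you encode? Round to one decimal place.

Budget: 28 GB = 224000.0 Mb.
11 h 17 min = 677 min = 40620 s
Total bitrate budget: 224000.0 Mb / 40620 s = 5.515 Mbps.
Audio total: 320 + 64 = 384 kbps = 0.384 Mbps.
Video: 5.515 − 0.384 = 5.131 Mbps.

5.1 Mbps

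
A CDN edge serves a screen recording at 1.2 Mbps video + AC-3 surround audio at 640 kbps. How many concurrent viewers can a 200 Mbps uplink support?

Audio: 640 kbps = 0.640 Mbps.
Per-viewer media rate: 1.840 Mbps.
200 Mbps = 200.0 Mbps; 200.0 / 1.840 = 108.70 → 108 viewers.

108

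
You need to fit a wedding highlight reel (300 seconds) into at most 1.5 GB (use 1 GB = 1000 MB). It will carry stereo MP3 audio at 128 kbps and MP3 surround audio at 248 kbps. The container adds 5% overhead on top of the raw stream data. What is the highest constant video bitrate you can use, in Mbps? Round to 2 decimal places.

37.72 Mbps

Budget: 1.5 GB = 12000.0 Mb.
Stream payload after overhead: 12000.0 / 1.05 = 11428.6 Mb.
Total bitrate budget: 11428.6 Mb / 300 s = 38.095 Mbps.
Audio total: 128 + 248 = 376 kbps = 0.376 Mbps.
Video: 38.095 − 0.376 = 37.719 Mbps.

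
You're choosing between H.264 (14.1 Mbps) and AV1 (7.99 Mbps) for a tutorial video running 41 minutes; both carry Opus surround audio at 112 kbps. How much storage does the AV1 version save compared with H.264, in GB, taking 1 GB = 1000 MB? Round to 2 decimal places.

1.88 GB

41 min = 2460 s
Audio: 112 kbps = 0.112 Mbps.
H.264: 14.212 Mbps × 2460 s = 34961.5 Mb = 4.370 GB.
AV1: 8.102 Mbps × 2460 s = 19930.9 Mb = 2.491 GB.
Saving: 4.370 − 2.491 = 1.879 GB.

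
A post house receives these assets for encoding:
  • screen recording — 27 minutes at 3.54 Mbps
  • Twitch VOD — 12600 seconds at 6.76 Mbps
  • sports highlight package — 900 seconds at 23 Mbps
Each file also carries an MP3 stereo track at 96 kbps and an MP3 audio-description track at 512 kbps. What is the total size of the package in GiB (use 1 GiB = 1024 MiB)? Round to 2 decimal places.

14.06 GiB

Audio total: 96 + 512 = 608 kbps = 0.608 Mbps.
screen recording: 4.148 Mbps × 1620 s = 6719.8 Mb
Twitch VOD: 7.368 Mbps × 12600 s = 92836.8 Mb
sports highlight package: 23.608 Mbps × 900 s = 21247.2 Mb
Total: 120803.8 Mb = 15100.5 MB.
= 14.06 GiB.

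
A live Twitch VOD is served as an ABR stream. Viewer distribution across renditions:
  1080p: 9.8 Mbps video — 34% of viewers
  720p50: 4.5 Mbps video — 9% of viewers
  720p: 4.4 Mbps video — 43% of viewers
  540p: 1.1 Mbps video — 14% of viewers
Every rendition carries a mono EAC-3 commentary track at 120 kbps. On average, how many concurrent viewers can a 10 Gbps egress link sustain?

1694

Audio: 120 kbps = 0.120 Mbps.
Average per-viewer bitrate: 0.34×9.920 + 0.09×4.620 + 0.43×4.520 + 0.14×1.220 = 5.903 Mbps.
10 Gbps = 10,000 Mbps; 10,000 / 5.903 = 1694.05 → 1694.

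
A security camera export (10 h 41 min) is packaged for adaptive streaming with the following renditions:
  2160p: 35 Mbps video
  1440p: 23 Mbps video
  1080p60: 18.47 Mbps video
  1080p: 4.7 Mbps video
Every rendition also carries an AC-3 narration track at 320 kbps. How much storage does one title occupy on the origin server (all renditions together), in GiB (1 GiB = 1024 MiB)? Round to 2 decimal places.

10 h 41 min = 641 min = 38460 s
Audio: 320 kbps = 0.320 Mbps.
Sum of rendition bitrates: (35+0.320) + (23+0.320) + (18.47+0.320) + (4.7+0.320) = 82.450 Mbps.
× 38460 s = 3,171,027 Mb = 396,378 MB = 369.2 GiB.

369.16 GiB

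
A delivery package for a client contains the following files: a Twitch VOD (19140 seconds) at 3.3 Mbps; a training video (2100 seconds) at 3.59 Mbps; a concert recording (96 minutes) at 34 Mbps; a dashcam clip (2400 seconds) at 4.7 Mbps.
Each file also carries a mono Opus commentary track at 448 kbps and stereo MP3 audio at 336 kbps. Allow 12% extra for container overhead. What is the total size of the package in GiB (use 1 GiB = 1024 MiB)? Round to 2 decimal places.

Audio total: 448 + 336 = 784 kbps = 0.784 Mbps.
Twitch VOD: 4.084 Mbps × 19140 s × 1.12 = 87547.9 Mb
training video: 4.374 Mbps × 2100 s × 1.12 = 10287.6 Mb
concert recording: 34.784 Mbps × 5760 s × 1.12 = 224398.5 Mb
dashcam clip: 5.484 Mbps × 2400 s × 1.12 = 14741.0 Mb
Total: 336975.1 Mb = 42121.9 MB.
= 39.23 GiB.

39.23 GiB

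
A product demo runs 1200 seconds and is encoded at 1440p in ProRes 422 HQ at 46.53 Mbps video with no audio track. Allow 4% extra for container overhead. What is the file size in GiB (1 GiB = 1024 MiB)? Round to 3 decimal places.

Total bitrate: 46.53 Mbps.
Stream data: 46.530 Mbps × 1200 s = 55836.0 Mb.
With 4% container overhead: ×1.04.
58,069 Mb = 7,258,680,000 bytes ÷ 1,073,741,824 = 6.760 GiB.

6.760 GiB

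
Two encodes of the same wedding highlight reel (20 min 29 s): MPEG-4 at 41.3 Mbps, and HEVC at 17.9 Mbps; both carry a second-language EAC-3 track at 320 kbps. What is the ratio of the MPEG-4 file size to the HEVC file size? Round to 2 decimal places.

20 min 29 s = 1229 s
Audio: 320 kbps = 0.320 Mbps.
MPEG-4: 41.620 Mbps × 1229 s = 51151.0 Mb = 5.955 GiB.
HEVC: 18.220 Mbps × 1229 s = 22392.4 Mb = 2.607 GiB.
Ratio: 5.955 / 2.607 = 2.284.

2.28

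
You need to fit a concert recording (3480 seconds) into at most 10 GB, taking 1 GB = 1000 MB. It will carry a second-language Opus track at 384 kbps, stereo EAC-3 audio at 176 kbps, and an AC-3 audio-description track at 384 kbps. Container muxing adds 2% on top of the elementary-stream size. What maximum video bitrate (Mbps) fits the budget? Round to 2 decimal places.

21.59 Mbps

Budget: 10 GB = 80000.0 Mb.
Stream payload after overhead: 80000.0 / 1.02 = 78431.4 Mb.
Total bitrate budget: 78431.4 Mb / 3480 s = 22.538 Mbps.
Audio total: 384 + 176 + 384 = 944 kbps = 0.944 Mbps.
Video: 22.538 − 0.944 = 21.594 Mbps.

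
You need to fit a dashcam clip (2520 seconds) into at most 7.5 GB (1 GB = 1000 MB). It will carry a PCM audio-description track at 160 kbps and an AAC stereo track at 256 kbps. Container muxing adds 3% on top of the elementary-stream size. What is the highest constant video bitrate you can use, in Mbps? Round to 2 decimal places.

22.70 Mbps

Budget: 7.5 GB = 60000.0 Mb.
Stream payload after overhead: 60000.0 / 1.03 = 58252.4 Mb.
Total bitrate budget: 58252.4 Mb / 2520 s = 23.116 Mbps.
Audio total: 160 + 256 = 416 kbps = 0.416 Mbps.
Video: 23.116 − 0.416 = 22.700 Mbps.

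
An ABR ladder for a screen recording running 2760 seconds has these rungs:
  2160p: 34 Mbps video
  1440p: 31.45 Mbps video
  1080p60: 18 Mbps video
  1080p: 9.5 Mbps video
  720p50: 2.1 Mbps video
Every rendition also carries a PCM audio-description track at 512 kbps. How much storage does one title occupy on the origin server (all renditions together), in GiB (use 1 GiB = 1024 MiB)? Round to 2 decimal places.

31.36 GiB

Audio: 512 kbps = 0.512 Mbps.
Sum of rendition bitrates: (34+0.512) + (31.45+0.512) + (18+0.512) + (9.5+0.512) + (2.1+0.512) = 97.610 Mbps.
× 2760 s = 269,404 Mb = 33,675 MB = 31.36 GiB.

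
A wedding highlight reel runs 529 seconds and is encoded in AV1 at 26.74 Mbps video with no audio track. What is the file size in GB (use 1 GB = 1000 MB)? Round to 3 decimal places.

1.768 GB

Total bitrate: 26.74 Mbps.
Stream data: 26.740 Mbps × 529 s = 14145.5 Mb.
14,145 Mb ÷ 8 = 1,768 MB → 1.768 GB.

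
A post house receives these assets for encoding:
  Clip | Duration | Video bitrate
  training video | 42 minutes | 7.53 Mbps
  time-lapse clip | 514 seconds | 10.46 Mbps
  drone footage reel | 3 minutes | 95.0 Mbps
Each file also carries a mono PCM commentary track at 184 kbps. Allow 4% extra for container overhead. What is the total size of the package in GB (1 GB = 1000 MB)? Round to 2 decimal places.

Audio: 184 kbps = 0.184 Mbps.
training video: 7.714 Mbps × 2520 s × 1.04 = 20216.9 Mb
time-lapse clip: 10.644 Mbps × 514 s × 1.04 = 5689.9 Mb
drone footage reel: 95.184 Mbps × 180 s × 1.04 = 17818.4 Mb
Total: 43725.2 Mb = 5465.6 MB.
= 5.466 GB.

5.47 GB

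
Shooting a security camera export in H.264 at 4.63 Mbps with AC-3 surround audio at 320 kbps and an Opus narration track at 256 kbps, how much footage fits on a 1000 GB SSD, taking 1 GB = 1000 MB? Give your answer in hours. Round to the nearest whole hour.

427 hours

Audio total: 320 + 256 = 576 kbps = 0.576 Mbps.
Total bitrate: 4.63 + 0.576 = 5.206 Mbps.
Capacity: 1000 GB = 8,000,000 Mb.
Recording time: 8,000,000 / 5.206 = 1,536,688 s ≈ 427 hours.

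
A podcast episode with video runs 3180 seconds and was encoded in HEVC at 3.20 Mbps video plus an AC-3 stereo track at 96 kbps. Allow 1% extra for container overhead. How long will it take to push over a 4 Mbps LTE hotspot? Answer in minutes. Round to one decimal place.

Audio: 96 kbps = 0.096 Mbps.
Total bitrate: 3.296 Mbps.
File: 3.296 Mbps × 3180 s = 10481.3 Mb.
With 1% container overhead: ×1.01. → 10586.1 Mb.
At 4 Mbps: 10586.1 / 4 = 2646.5 s ≈ 44.1 minutes.

44.1 minutes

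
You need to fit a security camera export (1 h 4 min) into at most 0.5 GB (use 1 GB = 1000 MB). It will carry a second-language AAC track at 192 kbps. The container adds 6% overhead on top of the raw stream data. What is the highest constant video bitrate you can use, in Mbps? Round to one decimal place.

0.8 Mbps

Budget: 0.5 GB = 4000.0 Mb.
Stream payload after overhead: 4000.0 / 1.06 = 3773.6 Mb.
1 h 4 min = 64 min = 3840 s
Total bitrate budget: 3773.6 Mb / 3840 s = 0.983 Mbps.
Audio: 192 kbps = 0.192 Mbps.
Video: 0.983 − 0.192 = 0.791 Mbps.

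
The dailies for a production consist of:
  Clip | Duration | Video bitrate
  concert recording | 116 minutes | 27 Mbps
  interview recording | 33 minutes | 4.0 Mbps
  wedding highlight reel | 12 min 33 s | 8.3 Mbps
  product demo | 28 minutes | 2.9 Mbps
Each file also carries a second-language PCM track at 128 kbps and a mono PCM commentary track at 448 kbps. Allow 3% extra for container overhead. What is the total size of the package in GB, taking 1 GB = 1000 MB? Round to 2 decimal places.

27.49 GB

Audio total: 128 + 448 = 576 kbps = 0.576 Mbps.
concert recording: 27.576 Mbps × 6960 s × 1.03 = 197686.8 Mb
interview recording: 4.576 Mbps × 1980 s × 1.03 = 9332.3 Mb
wedding highlight reel: 8.876 Mbps × 753 s × 1.03 = 6884.1 Mb
product demo: 3.476 Mbps × 1680 s × 1.03 = 6014.9 Mb
Total: 219918.1 Mb = 27489.8 MB.
= 27.49 GB.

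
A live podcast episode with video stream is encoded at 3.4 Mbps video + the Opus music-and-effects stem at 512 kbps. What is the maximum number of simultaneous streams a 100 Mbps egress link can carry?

Audio: 512 kbps = 0.512 Mbps.
Per-viewer media rate: 3.912 Mbps.
100 Mbps = 100.0 Mbps; 100.0 / 3.912 = 25.56 → 25 viewers.

25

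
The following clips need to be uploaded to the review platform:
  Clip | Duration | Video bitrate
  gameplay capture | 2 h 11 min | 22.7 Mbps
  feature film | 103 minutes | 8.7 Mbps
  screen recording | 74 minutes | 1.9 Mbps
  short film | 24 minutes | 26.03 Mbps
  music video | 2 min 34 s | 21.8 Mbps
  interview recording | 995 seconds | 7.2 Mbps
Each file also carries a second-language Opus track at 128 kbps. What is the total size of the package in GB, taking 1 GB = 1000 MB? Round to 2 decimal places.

Audio: 128 kbps = 0.128 Mbps.
gameplay capture: 22.828 Mbps × 7860 s = 179428.1 Mb
feature film: 8.828 Mbps × 6180 s = 54557.0 Mb
screen recording: 2.028 Mbps × 4440 s = 9004.3 Mb
short film: 26.158 Mbps × 1440 s = 37667.5 Mb
music video: 21.928 Mbps × 154 s = 3376.9 Mb
interview recording: 7.328 Mbps × 995 s = 7291.4 Mb
Total: 291325.2 Mb = 36415.7 MB.
= 36.42 GB.

36.42 GB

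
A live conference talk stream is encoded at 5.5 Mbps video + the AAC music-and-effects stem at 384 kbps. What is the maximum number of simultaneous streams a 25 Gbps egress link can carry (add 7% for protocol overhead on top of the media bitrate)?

3970

Audio: 384 kbps = 0.384 Mbps.
Per-viewer media rate: 5.884 Mbps.
On the wire with 7% overhead: 6.296 Mbps.
25 Gbps = 25,000 Mbps; 25,000 / 6.296 = 3970.85 → 3970 viewers.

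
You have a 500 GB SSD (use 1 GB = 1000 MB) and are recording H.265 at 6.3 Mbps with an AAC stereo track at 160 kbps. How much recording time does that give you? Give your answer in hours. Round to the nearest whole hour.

172 hours

Audio: 160 kbps = 0.160 Mbps.
Total bitrate: 6.3 + 0.160 = 6.460 Mbps.
Capacity: 500 GB = 4,000,000 Mb.
Recording time: 4,000,000 / 6.460 = 619,195 s ≈ 172 hours.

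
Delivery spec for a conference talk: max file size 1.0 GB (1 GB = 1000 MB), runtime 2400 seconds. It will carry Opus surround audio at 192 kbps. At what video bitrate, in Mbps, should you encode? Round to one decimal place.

3.1 Mbps

Budget: 1.0 GB = 8000.0 Mb.
Total bitrate budget: 8000.0 Mb / 2400 s = 3.333 Mbps.
Audio: 192 kbps = 0.192 Mbps.
Video: 3.333 − 0.192 = 3.141 Mbps.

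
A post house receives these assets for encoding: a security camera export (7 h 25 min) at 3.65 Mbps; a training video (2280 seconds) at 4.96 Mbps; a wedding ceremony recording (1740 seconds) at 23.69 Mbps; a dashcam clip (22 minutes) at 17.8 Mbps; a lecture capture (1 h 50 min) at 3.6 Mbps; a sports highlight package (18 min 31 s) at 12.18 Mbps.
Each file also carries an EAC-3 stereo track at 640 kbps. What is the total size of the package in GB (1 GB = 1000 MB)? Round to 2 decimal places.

29.53 GB

Audio: 640 kbps = 0.640 Mbps.
security camera export: 4.290 Mbps × 26700 s = 114543.0 Mb
training video: 5.600 Mbps × 2280 s = 12768.0 Mb
wedding ceremony recording: 24.330 Mbps × 1740 s = 42334.2 Mb
dashcam clip: 18.440 Mbps × 1320 s = 24340.8 Mb
lecture capture: 4.240 Mbps × 6600 s = 27984.0 Mb
sports highlight package: 12.820 Mbps × 1111 s = 14243.0 Mb
Total: 236213.0 Mb = 29526.6 MB.
= 29.53 GB.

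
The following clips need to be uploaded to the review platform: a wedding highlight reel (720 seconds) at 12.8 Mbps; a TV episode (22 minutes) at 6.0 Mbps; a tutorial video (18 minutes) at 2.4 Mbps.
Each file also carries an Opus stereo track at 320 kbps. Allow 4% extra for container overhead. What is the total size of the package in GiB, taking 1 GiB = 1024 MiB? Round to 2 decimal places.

2.51 GiB

Audio: 320 kbps = 0.320 Mbps.
wedding highlight reel: 13.120 Mbps × 720 s × 1.04 = 9824.3 Mb
TV episode: 6.320 Mbps × 1320 s × 1.04 = 8676.1 Mb
tutorial video: 2.720 Mbps × 1080 s × 1.04 = 3055.1 Mb
Total: 21555.5 Mb = 2694.4 MB.
= 2.509 GiB.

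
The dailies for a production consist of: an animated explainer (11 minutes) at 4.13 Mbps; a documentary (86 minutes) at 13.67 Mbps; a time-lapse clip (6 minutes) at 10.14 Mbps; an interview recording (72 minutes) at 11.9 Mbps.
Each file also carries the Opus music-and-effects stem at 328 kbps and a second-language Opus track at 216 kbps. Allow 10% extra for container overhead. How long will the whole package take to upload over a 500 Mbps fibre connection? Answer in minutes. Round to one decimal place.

4.9 minutes

Audio total: 328 + 216 = 544 kbps = 0.544 Mbps.
animated explainer: 4.674 Mbps × 660 s × 1.10 = 3393.3 Mb
documentary: 14.214 Mbps × 5160 s × 1.10 = 80678.7 Mb
time-lapse clip: 10.684 Mbps × 360 s × 1.10 = 4230.9 Mb
interview recording: 12.444 Mbps × 4320 s × 1.10 = 59133.9 Mb
Total: 147436.7 Mb = 18429.6 MB.
At 500 Mbps: 147436.7 / 500 = 295 s ≈ 4.91 minutes.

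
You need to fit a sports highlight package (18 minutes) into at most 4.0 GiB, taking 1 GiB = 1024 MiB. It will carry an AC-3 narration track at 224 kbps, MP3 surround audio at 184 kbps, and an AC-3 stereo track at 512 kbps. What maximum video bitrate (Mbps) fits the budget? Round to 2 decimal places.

Budget: 4.0 GiB = 34359.7 Mb.
18 min = 1080 s
Total bitrate budget: 34359.7 Mb / 1080 s = 31.815 Mbps.
Audio total: 224 + 184 + 512 = 920 kbps = 0.920 Mbps.
Video: 31.815 − 0.920 = 30.895 Mbps.

30.89 Mbps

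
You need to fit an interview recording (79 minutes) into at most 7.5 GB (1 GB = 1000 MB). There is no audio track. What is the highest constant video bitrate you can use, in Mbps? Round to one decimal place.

12.7 Mbps

Budget: 7.5 GB = 60000.0 Mb.
79 min = 4740 s
Total bitrate budget: 60000.0 Mb / 4740 s = 12.658 Mbps.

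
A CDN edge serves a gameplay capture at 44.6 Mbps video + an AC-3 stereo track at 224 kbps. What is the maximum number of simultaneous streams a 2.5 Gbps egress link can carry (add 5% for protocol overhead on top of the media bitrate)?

53

Audio: 224 kbps = 0.224 Mbps.
Per-viewer media rate: 44.824 Mbps.
On the wire with 5% overhead: 47.065 Mbps.
2.5 Gbps = 2,500 Mbps; 2,500 / 47.065 = 53.12 → 53 viewers.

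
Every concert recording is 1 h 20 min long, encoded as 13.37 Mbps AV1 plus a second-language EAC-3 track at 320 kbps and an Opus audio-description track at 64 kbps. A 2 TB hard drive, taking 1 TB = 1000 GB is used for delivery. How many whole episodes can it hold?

242

1 h 20 min = 80 min = 4800 s
Audio total: 320 + 64 = 384 kbps = 0.384 Mbps.
Total bitrate: 13.754 Mbps.
Per item: 13.754 Mbps × 4800 s = 66,019 Mb = 8,252 MB.
Capacity: 2 TB = 16,000,000 Mb; 242.35 items → 242 complete.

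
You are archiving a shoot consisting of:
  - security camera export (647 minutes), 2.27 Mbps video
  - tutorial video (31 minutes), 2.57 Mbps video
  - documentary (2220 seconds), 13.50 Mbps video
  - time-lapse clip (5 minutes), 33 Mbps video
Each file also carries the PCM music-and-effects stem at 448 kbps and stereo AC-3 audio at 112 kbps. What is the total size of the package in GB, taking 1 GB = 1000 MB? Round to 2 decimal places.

19.62 GB

Audio total: 448 + 112 = 560 kbps = 0.560 Mbps.
security camera export: 2.830 Mbps × 38820 s = 109860.6 Mb
tutorial video: 3.130 Mbps × 1860 s = 5821.8 Mb
documentary: 14.060 Mbps × 2220 s = 31213.2 Mb
time-lapse clip: 33.560 Mbps × 300 s = 10068.0 Mb
Total: 156963.6 Mb = 19620.5 MB.
= 19.62 GB.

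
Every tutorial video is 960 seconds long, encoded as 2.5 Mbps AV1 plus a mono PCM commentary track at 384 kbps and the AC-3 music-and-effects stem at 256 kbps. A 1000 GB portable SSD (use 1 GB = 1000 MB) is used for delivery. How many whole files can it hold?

2653

Audio total: 384 + 256 = 640 kbps = 0.640 Mbps.
Total bitrate: 3.140 Mbps.
Per item: 3.140 Mbps × 960 s = 3,014 Mb = 376.8 MB.
Capacity: 1000 GB = 8,000,000 Mb; 2653.93 items → 2653 complete.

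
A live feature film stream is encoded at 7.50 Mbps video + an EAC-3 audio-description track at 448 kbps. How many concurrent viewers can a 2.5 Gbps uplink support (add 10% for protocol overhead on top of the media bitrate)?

Audio: 448 kbps = 0.448 Mbps.
Per-viewer media rate: 7.948 Mbps.
On the wire with 10% overhead: 8.743 Mbps.
2.5 Gbps = 2,500 Mbps; 2,500 / 8.743 = 285.95 → 285 viewers.

285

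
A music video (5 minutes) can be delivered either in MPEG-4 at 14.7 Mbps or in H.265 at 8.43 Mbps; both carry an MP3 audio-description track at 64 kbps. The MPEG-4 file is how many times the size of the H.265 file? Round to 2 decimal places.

1.74

5 min = 300 s
Audio: 64 kbps = 0.064 Mbps.
MPEG-4: 14.764 Mbps × 300 s = 4429.2 Mb = 0.554 GB.
H.265: 8.494 Mbps × 300 s = 2548.2 Mb = 0.319 GB.
Ratio: 0.554 / 0.319 = 1.738.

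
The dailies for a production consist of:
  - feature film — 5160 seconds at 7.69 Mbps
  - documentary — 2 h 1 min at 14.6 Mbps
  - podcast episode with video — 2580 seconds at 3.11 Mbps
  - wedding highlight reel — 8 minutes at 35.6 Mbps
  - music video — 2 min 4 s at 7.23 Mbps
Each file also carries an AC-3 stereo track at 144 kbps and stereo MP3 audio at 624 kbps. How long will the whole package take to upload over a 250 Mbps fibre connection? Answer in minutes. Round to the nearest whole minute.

12 minutes

Audio total: 144 + 624 = 768 kbps = 0.768 Mbps.
feature film: 8.458 Mbps × 5160 s = 43643.3 Mb
documentary: 15.368 Mbps × 7260 s = 111571.7 Mb
podcast episode with video: 3.878 Mbps × 2580 s = 10005.2 Mb
wedding highlight reel: 36.368 Mbps × 480 s = 17456.6 Mb
music video: 7.998 Mbps × 124 s = 991.8 Mb
Total: 183668.6 Mb = 22958.6 MB.
At 250 Mbps: 183668.6 / 250 = 735 s ≈ 12.2 minutes.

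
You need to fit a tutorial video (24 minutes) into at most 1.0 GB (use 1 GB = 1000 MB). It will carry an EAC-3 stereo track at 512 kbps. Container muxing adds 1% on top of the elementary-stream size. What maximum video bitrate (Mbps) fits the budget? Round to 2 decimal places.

Budget: 1.0 GB = 8000.0 Mb.
Stream payload after overhead: 8000.0 / 1.01 = 7920.8 Mb.
24 min = 1440 s
Total bitrate budget: 7920.8 Mb / 1440 s = 5.501 Mbps.
Audio: 512 kbps = 0.512 Mbps.
Video: 5.501 − 0.512 = 4.989 Mbps.

4.99 Mbps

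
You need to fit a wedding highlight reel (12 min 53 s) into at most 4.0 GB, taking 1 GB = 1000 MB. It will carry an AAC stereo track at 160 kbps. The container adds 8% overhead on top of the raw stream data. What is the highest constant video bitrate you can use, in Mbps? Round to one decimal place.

Budget: 4.0 GB = 32000.0 Mb.
Stream payload after overhead: 32000.0 / 1.08 = 29629.6 Mb.
12 min 53 s = 773 s
Total bitrate budget: 29629.6 Mb / 773 s = 38.331 Mbps.
Audio: 160 kbps = 0.160 Mbps.
Video: 38.331 − 0.160 = 38.171 Mbps.

38.2 Mbps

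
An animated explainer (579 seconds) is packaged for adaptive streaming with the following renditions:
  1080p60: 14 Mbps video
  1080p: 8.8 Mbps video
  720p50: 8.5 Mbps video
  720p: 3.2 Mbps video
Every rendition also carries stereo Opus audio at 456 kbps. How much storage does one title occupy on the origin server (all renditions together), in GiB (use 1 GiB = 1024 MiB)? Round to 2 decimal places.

Audio: 456 kbps = 0.456 Mbps.
Sum of rendition bitrates: (14+0.456) + (8.8+0.456) + (8.5+0.456) + (3.2+0.456) = 36.324 Mbps.
× 579 s = 21,032 Mb = 2,629 MB = 2.448 GiB.

2.45 GiB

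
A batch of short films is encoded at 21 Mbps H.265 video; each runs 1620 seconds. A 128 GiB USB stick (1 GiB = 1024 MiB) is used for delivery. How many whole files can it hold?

Per item: 21.000 Mbps × 1620 s = 34,020 Mb = 4,252 MB.
Capacity: 128 GiB = 1,099,512 Mb; 32.32 items → 32 complete.

32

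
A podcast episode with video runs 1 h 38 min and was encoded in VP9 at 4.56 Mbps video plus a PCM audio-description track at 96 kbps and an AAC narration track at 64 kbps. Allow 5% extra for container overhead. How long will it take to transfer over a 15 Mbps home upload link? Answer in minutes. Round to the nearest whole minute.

1 h 38 min = 98 min = 5880 s
Audio total: 96 + 64 = 160 kbps = 0.160 Mbps.
Total bitrate: 4.720 Mbps.
File: 4.720 Mbps × 5880 s = 27753.6 Mb.
With 5% container overhead: ×1.05. → 29141.3 Mb.
At 15 Mbps: 29141.3 / 15 = 1942.8 s ≈ 32.4 minutes.

32 minutes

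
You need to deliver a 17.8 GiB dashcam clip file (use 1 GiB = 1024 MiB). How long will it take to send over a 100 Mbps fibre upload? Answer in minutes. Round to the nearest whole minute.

25 minutes

File: 17.8 GiB = 152900.8 Mb.
At 100 Mbps: 152900.8 / 100 = 1529.0 s ≈ 25.5 minutes.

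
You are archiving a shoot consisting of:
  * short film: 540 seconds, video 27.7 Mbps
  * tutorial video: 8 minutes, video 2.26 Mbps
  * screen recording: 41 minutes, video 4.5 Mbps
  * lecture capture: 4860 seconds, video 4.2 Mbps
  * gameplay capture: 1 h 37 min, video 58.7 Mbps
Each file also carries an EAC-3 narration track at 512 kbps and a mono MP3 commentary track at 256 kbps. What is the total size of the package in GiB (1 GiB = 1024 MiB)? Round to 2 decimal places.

46.57 GiB

Audio total: 512 + 256 = 768 kbps = 0.768 Mbps.
short film: 28.468 Mbps × 540 s = 15372.7 Mb
tutorial video: 3.028 Mbps × 480 s = 1453.4 Mb
screen recording: 5.268 Mbps × 2460 s = 12959.3 Mb
lecture capture: 4.968 Mbps × 4860 s = 24144.5 Mb
gameplay capture: 59.468 Mbps × 5820 s = 346103.8 Mb
Total: 400033.7 Mb = 50004.2 MB.
= 46.57 GiB.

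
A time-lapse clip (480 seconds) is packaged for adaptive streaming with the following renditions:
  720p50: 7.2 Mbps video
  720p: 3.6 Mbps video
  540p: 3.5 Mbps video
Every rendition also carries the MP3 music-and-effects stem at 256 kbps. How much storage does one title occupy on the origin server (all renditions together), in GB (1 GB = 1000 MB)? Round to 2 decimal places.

0.90 GB

Audio: 256 kbps = 0.256 Mbps.
Sum of rendition bitrates: (7.2+0.256) + (3.6+0.256) + (3.5+0.256) = 15.068 Mbps.
× 480 s = 7,233 Mb = 904.1 MB = 0.9041 GB.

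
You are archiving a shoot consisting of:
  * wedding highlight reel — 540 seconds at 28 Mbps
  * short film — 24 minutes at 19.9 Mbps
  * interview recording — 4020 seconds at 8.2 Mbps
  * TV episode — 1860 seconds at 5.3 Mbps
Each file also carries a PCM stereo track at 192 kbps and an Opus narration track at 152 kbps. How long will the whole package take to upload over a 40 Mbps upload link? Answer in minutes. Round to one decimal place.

Audio total: 192 + 152 = 344 kbps = 0.344 Mbps.
wedding highlight reel: 28.344 Mbps × 540 s = 15305.8 Mb
short film: 20.244 Mbps × 1440 s = 29151.4 Mb
interview recording: 8.544 Mbps × 4020 s = 34346.9 Mb
TV episode: 5.644 Mbps × 1860 s = 10497.8 Mb
Total: 89301.8 Mb = 11162.7 MB.
At 40 Mbps: 89301.8 / 40 = 2233 s ≈ 37.2 minutes.

37.2 minutes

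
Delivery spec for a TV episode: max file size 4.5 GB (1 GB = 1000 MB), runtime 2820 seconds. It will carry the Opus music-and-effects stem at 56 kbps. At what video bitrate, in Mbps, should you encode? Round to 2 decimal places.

Budget: 4.5 GB = 36000.0 Mb.
Total bitrate budget: 36000.0 Mb / 2820 s = 12.766 Mbps.
Audio: 56 kbps = 0.056 Mbps.
Video: 12.766 − 0.056 = 12.710 Mbps.

12.71 Mbps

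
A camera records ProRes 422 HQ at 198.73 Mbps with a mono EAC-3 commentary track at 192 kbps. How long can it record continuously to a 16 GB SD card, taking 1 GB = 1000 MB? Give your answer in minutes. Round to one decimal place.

Audio: 192 kbps = 0.192 Mbps.
Total bitrate: 198.73 + 0.192 = 198.922 Mbps.
Capacity: 16 GB = 128,000 Mb.
Recording time: 128,000 / 198.922 = 643.5 s ≈ 10.7 minutes.

10.7 minutes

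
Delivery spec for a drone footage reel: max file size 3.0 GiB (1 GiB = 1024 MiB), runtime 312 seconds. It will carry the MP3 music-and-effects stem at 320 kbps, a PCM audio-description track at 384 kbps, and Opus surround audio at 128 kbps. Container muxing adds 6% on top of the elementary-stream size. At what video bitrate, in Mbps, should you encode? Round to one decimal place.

77.1 Mbps

Budget: 3.0 GiB = 25769.8 Mb.
Stream payload after overhead: 25769.8 / 1.06 = 24311.1 Mb.
Total bitrate budget: 24311.1 Mb / 312 s = 77.920 Mbps.
Audio total: 320 + 384 + 128 = 832 kbps = 0.832 Mbps.
Video: 77.920 − 0.832 = 77.088 Mbps.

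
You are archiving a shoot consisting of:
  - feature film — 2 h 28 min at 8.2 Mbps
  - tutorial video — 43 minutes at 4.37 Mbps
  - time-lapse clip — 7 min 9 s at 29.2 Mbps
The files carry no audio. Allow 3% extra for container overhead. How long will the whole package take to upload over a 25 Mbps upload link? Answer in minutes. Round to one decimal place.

66.3 minutes

feature film: 8.200 Mbps × 8880 s × 1.03 = 75000.5 Mb
tutorial video: 4.370 Mbps × 2580 s × 1.03 = 11612.8 Mb
time-lapse clip: 29.200 Mbps × 429 s × 1.03 = 12902.6 Mb
Total: 99515.9 Mb = 12439.5 MB.
At 25 Mbps: 99515.9 / 25 = 3981 s ≈ 66.3 minutes.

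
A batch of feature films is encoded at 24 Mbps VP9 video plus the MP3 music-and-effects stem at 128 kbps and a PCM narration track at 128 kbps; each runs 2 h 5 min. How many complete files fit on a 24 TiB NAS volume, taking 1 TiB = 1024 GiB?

2 h 5 min = 125 min = 7500 s
Audio total: 128 + 128 = 256 kbps = 0.256 Mbps.
Total bitrate: 24.256 Mbps.
Per item: 24.256 Mbps × 7500 s = 181,920 Mb = 22,740 MB.
Capacity: 24 TiB = 211,106,233 Mb; 1160.43 items → 1160 complete.

1160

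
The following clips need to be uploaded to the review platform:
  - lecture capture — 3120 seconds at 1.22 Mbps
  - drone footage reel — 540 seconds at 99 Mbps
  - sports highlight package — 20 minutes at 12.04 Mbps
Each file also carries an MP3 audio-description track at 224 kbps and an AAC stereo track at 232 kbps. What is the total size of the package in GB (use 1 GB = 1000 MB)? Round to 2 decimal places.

Audio total: 224 + 232 = 456 kbps = 0.456 Mbps.
lecture capture: 1.676 Mbps × 3120 s = 5229.1 Mb
drone footage reel: 99.456 Mbps × 540 s = 53706.2 Mb
sports highlight package: 12.496 Mbps × 1200 s = 14995.2 Mb
Total: 73930.6 Mb = 9241.3 MB.
= 9.241 GB.

9.24 GB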